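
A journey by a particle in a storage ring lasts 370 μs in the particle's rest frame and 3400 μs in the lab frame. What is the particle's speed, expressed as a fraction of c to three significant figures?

The proper time is measured in the particle's rest frame (both events occur at the particle's location); Δt is measured in the lab frame. γ = Δt/τ = 3400/370 = 9.189.
β = √(1 − 1/γ²) = √(1 − 0.01184) = √0.9882

v = 0.994c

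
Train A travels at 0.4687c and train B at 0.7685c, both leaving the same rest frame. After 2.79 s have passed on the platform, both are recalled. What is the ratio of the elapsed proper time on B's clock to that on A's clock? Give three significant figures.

τ_B/τ_A = 0.724

A: γ = 1/√(1 − 0.4687²) = 1/√0.7803 = 1.132. B: γ = 1/√(1 − 0.7685²) = 1/√0.4094 = 1.563.
τ_A/τ_B = γ_B/γ_A = 1.563/1.132 = 1.381, so τ_B/τ_A = 0.7243.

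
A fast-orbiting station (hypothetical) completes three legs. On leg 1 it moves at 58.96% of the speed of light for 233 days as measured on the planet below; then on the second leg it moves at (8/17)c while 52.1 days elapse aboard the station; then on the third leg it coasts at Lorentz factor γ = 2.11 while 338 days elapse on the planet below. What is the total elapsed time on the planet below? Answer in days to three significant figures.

Leg 1: 233 days is already measured on the planet below.
Leg 2: γ = 1/√(1 − (8/17)²) = 17/15 ≈ 1.133; Δt_2 = 1.133 × 52.1 = 59.05 days.
Leg 3: 338 days is already measured on the planet below.
Total: 233.0 + 59.05 + 338.0 days.

Δt = 630 days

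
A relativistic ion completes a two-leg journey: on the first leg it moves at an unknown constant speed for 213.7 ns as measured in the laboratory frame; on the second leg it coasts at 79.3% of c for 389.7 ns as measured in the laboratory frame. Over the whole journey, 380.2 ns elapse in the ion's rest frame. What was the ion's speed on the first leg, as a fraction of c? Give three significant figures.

Leg 1: speed unknown; τ_1 = 213.7/γ_1.
Leg 2: β = 0.793; γ = 1/√(1 − 0.793²) = 1/√0.3712 = 1.641; τ_2 = 389.7/1.641 = 237.4 ns.
Total proper time: τ_1 + 237.4 = 380.2, so τ_1 = 380.2 − 237.4 = 142.8 ns.
γ_1 = 213.7/142.8 = 1.497; β = √(1 − 1/γ²) = √0.5536.

β = 0.744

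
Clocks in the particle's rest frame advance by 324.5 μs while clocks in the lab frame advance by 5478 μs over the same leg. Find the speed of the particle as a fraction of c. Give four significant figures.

The proper time is measured in the particle's rest frame (both events occur at the particle's location); Δt is measured in the lab frame. γ = Δt/τ = 5478/324.5 = 16.88.
β = √(1 − 1/γ²) = √(1 − 0.003509) = √0.9965

v = 0.9982c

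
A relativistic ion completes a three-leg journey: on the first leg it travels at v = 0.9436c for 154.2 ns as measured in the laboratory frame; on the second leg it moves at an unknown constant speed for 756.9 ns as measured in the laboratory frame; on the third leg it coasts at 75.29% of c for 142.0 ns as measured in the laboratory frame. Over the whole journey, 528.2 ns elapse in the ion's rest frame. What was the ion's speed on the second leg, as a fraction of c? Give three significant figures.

β = 0.862

Leg 1: γ = 1/√(1 − 0.9436²) = 1/√0.1096 = 3.020; τ_1 = 154.2/3.020 = 51.05 ns.
Leg 2: speed unknown; τ_2 = 756.9/γ_2.
Leg 3: β = 0.7529; γ = 1/√(1 − 0.7529²) = 1/√0.4331 = 1.519; τ_3 = 142.0/1.519 = 93.46 ns.
Total proper time: 51.05 + τ_2 + 93.46 = 528.2, so τ_2 = 528.2 − 144.5 = 383.7 ns.
γ_2 = 756.9/383.7 = 1.973; β = √(1 − 1/γ²) = √0.7430.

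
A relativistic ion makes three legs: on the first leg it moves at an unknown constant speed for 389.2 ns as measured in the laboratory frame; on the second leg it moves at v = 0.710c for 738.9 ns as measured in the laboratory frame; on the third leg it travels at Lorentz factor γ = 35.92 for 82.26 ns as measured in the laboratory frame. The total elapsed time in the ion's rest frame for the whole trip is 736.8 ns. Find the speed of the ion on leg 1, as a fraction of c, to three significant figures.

β = 0.835

Leg 1: speed unknown; τ_1 = 389.2/γ_1.
Leg 2: γ = 1/√(1 − 0.710²) = 1/√0.4959 = 1.420; τ_2 = 738.9/1.420 = 520.3 ns.
Leg 3: γ = 35.92; τ_3 = 82.26/35.92 = 2.290 ns.
Total proper time: τ_1 + 520.3 + 2.290 = 736.8, so τ_1 = 736.8 − 522.6 = 214.2 ns.
γ_1 = 389.2/214.2 = 1.817; β = √(1 − 1/γ²) = √0.6972.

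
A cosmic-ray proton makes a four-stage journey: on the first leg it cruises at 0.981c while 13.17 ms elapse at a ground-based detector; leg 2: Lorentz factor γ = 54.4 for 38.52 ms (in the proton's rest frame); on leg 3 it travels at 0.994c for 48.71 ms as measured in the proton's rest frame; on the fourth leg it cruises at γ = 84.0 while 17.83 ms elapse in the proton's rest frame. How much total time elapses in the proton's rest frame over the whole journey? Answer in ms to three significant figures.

τ = 108 ms

Leg 1: γ = 1/√(1 − 0.981²) = 1/√0.03764 = 5.154; τ_1 = 13.17/5.154 = 2.555 ms.
Leg 2: 38.52 ms is already measured in the proton's rest frame.
Leg 3: 48.71 ms is already measured in the proton's rest frame.
Leg 4: 17.83 ms is already measured in the proton's rest frame.
Total: 2.555 + 38.52 + 48.71 + 17.83 ms.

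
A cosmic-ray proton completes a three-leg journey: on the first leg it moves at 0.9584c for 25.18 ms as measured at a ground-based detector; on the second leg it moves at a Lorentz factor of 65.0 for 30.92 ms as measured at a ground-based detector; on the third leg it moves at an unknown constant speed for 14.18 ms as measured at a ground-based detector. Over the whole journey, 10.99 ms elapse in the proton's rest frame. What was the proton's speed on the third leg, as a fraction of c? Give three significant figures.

β = 0.972

Leg 1: γ = 1/√(1 − 0.9584²) = 1/√0.08147 = 3.504; τ_1 = 25.18/3.504 = 7.187 ms.
Leg 2: γ = 65.0; τ_2 = 30.92/65.00 = 0.4757 ms.
Leg 3: speed unknown; τ_3 = 14.18/γ_3.
Total proper time: 7.187 + 0.4757 + τ_3 = 10.99, so τ_3 = 10.99 − 7.663 = 3.327 ms.
γ_3 = 14.18/3.327 = 4.262; β = √(1 − 1/γ²) = √0.9449.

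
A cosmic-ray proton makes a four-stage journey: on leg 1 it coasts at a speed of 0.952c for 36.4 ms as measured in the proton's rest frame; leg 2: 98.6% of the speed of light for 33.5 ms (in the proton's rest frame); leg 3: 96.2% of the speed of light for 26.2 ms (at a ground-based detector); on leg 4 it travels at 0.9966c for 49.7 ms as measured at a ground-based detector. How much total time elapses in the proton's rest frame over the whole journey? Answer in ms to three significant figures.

Leg 1: 36.4 ms is already measured in the proton's rest frame.
Leg 2: 33.5 ms is already measured in the proton's rest frame.
Leg 3: β = 0.962; γ = 1/√(1 − 0.962²) = 1/√0.07456 = 3.662; τ_3 = 26.2/3.662 = 7.154 ms.
Leg 4: γ = 1/√(1 − 0.9966²) = 1/√0.006788 = 12.14; τ_4 = 49.7/12.14 = 4.095 ms.
Total: 36.40 + 33.50 + 7.154 + 4.095 ms.

τ = 81.1 ms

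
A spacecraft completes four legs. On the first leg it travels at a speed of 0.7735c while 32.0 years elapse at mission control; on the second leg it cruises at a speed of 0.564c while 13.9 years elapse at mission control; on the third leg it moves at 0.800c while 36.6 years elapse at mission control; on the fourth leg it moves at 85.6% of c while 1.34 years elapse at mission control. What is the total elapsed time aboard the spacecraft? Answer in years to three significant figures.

τ = 54.4 years

Leg 1: γ = 1/√(1 − 0.7735²) = 1/√0.4017 = 1.578; τ_1 = 32.0/1.578 = 20.28 years.
Leg 2: γ = 1/√(1 − 0.564²) = 1/√0.6819 = 1.211; τ_2 = 13.9/1.211 = 11.48 years.
Leg 3: γ = 1/√(1 − 0.800²) = 5/3 ≈ 1.667; τ_3 = 36.6/1.667 = 21.96 years.
Leg 4: β = 0.856; γ = 1/√(1 − 0.856²) = 1/√0.2673 = 1.934; τ_4 = 1.34/1.934 = 0.6927 years.
Total: 20.28 + 11.48 + 21.96 + 0.6927 years.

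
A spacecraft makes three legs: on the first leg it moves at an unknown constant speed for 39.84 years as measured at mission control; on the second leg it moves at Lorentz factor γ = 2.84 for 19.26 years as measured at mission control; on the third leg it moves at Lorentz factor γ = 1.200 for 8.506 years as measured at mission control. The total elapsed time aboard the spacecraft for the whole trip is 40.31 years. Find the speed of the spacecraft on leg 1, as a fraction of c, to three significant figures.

Leg 1: speed unknown; τ_1 = 39.84/γ_1.
Leg 2: γ = 2.84; τ_2 = 19.26/2.840 = 6.782 years.
Leg 3: γ = 1.200; τ_3 = 8.506/1.200 = 7.088 years.
Total proper time: τ_1 + 6.782 + 7.088 = 40.31, so τ_1 = 40.31 − 13.87 = 26.44 years.
γ_1 = 39.84/26.44 = 1.507; β = √(1 − 1/γ²) = √0.5596.

β = 0.748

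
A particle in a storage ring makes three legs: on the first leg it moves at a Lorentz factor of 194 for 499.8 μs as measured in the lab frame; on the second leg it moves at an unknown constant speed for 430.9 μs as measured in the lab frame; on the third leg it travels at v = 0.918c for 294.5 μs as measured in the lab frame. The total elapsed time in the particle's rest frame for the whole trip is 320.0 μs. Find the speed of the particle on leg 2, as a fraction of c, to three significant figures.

Leg 1: γ = 194; τ_1 = 499.8/194.0 = 2.576 μs.
Leg 2: speed unknown; τ_2 = 430.9/γ_2.
Leg 3: γ = 1/√(1 − 0.918²) = 1/√0.1573 = 2.522; τ_3 = 294.5/2.522 = 116.8 μs.
Total proper time: 2.576 + τ_2 + 116.8 = 320.0, so τ_2 = 320.0 − 119.4 = 200.6 μs.
γ_2 = 430.9/200.6 = 2.148; β = √(1 − 1/γ²) = √0.7832.

β = 0.885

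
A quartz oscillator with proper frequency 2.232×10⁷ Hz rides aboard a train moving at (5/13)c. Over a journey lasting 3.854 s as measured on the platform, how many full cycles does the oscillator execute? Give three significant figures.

γ = 1/√(1 − (5/13)²) = 13/12 ≈ 1.083
The oscillator's own cycle count is N = f × τ where τ is the proper time on the train. τ = Δt/γ = 3.854/1.083 = 3.558 s = 3.558×10⁰ s.
N = 2.232×10⁷ × 3.558×10⁰ = 7.940×10⁷.

N = 7.94×10⁷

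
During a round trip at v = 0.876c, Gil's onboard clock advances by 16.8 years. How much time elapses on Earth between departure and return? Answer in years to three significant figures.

Δt = 34.8 years

γ = 1/√(1 − 0.876²) = 1/√0.2326 = 2.073
Earth-frame duration is the dilated interval: Δt = γτ = 2.073 × 16.8 years.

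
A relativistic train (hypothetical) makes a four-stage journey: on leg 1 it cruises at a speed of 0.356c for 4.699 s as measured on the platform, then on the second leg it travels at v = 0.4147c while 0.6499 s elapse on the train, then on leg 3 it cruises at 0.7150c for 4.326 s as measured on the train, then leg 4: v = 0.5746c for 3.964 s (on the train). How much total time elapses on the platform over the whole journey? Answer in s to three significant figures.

Leg 1: 4.699 s is already measured on the platform.
Leg 2: γ = 1/√(1 − 0.4147²) = 1/√0.8280 = 1.099; Δt_2 = 1.099 × 0.6499 = 0.7142 s.
Leg 3: γ = 1/√(1 − 0.7150²) = 1/√0.4888 = 1.430; Δt_3 = 1.430 × 4.326 = 6.188 s.
Leg 4: γ = 1/√(1 − 0.5746²) = 1/√0.6698 = 1.222; Δt_4 = 1.222 × 3.964 = 4.843 s.
Total: 4.699 + 0.7142 + 6.188 + 4.843 s.

Δt = 16.4 s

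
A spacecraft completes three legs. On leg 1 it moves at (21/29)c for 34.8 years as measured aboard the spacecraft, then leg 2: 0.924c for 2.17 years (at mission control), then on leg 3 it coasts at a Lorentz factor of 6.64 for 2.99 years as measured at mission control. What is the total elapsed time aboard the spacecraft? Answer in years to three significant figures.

Leg 1: 34.8 years is already measured aboard the spacecraft.
Leg 2: γ = 1/√(1 − 0.924²) = 1/√0.1462 = 2.615; τ_2 = 2.17/2.615 = 0.8298 years.
Leg 3: γ = 6.64; τ_3 = 2.99/6.640 = 0.4503 years.
Total: 34.80 + 0.8298 + 0.4503 years.

τ = 36.1 years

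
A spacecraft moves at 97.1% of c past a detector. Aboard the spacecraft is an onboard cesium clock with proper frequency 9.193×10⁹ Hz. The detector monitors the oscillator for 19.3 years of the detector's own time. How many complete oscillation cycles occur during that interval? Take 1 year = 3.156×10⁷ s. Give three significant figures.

β = 0.971; γ = 1/√(1 − 0.971²) = 1/√0.05716 = 4.183
During 19.3 years of lab time, the oscillator's proper time advances by τ = Δt/γ = 19.3/4.183 = 4.614 years = 1.456×10⁸ s.
N = f × τ = 9.193×10⁹ × 1.456×10⁸ = 1.339×10¹⁸.

N = 1.34×10¹⁸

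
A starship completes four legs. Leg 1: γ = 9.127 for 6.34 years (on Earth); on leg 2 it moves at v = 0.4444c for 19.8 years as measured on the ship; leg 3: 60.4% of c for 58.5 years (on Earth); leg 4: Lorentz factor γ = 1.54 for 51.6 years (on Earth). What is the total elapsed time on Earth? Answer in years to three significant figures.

Leg 1: 6.34 years is already measured on Earth.
Leg 2: γ = 1/√(1 − 0.4444²) = 1/√0.8025 = 1.116; Δt_2 = 1.116 × 19.8 = 22.10 years.
Leg 3: 58.5 years is already measured on Earth.
Leg 4: 51.6 years is already measured on Earth.
Total: 6.340 + 22.10 + 58.50 + 51.60 years.

Δt = 139 years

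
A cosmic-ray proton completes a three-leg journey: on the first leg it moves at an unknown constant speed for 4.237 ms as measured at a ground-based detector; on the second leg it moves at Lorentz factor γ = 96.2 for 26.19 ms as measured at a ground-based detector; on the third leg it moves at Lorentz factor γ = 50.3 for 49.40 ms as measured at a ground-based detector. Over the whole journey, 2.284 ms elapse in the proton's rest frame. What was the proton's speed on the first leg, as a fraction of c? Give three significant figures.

β = 0.970

Leg 1: speed unknown; τ_1 = 4.237/γ_1.
Leg 2: γ = 96.2; τ_2 = 26.19/96.20 = 0.2722 ms.
Leg 3: γ = 50.3; τ_3 = 49.40/50.30 = 0.9821 ms.
Total proper time: τ_1 + 0.2722 + 0.9821 = 2.284, so τ_1 = 2.284 − 1.254 = 1.030 ms.
γ_1 = 4.237/1.030 = 4.115; β = √(1 − 1/γ²) = √0.9409.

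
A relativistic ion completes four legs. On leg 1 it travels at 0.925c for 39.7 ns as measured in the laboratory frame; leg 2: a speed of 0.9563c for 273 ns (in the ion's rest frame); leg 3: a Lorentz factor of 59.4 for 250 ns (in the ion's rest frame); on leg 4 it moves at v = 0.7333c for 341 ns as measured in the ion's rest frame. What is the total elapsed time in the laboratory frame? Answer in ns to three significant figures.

Δt = 1.63×10⁴ ns

Leg 1: 39.7 ns is already measured in the laboratory frame.
Leg 2: γ = 1/√(1 − 0.9563²) = 1/√0.08549 = 3.420; Δt_2 = 3.420 × 273 = 933.7 ns.
Leg 3: γ = 59.4; Δt_3 = 59.40 × 250 = 1.485×10⁴ ns.
Leg 4: γ = 1/√(1 − 0.7333²) = 1/√0.4623 = 1.471; Δt_4 = 1.471 × 341 = 501.5 ns.
Total: 39.70 + 933.7 + 1.485×10⁴ + 501.5 ns.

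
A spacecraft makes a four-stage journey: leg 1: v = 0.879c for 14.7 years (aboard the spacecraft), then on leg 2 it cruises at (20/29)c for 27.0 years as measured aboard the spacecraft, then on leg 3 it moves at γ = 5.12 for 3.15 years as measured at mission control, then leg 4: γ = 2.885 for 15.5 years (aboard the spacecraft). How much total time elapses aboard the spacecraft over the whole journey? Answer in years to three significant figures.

Leg 1: 14.7 years is already measured aboard the spacecraft.
Leg 2: 27.0 years is already measured aboard the spacecraft.
Leg 3: γ = 5.12; τ_3 = 3.15/5.120 = 0.6152 years.
Leg 4: 15.5 years is already measured aboard the spacecraft.
Total: 14.70 + 27.00 + 0.6152 + 15.50 years.

τ = 57.8 years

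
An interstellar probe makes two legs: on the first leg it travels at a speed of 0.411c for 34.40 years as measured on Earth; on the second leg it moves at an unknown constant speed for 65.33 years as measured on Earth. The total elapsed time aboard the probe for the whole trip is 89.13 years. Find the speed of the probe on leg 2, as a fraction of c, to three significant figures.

Leg 1: γ = 1/√(1 − 0.411²) = 1/√0.8311 = 1.097; τ_1 = 34.40/1.097 = 31.36 years.
Leg 2: speed unknown; τ_2 = 65.33/γ_2.
Total proper time: 31.36 + τ_2 = 89.13, so τ_2 = 89.13 − 31.36 = 57.77 years.
γ_2 = 65.33/57.77 = 1.131; β = √(1 − 1/γ²) = √0.2181.

β = 0.467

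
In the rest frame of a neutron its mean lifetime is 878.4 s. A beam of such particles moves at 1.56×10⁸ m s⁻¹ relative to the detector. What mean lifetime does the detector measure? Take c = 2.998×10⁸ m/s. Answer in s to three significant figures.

β = 1.56×10⁸/2.998×10⁸ = 0.5203; γ = 1/√(1 − 0.5203²) = 1.171
The rest-frame lifetime is the proper time; the lab measures the dilated interval Δt = γτ₀ = 1.171 × 878.4 s.

Δt = 1030 s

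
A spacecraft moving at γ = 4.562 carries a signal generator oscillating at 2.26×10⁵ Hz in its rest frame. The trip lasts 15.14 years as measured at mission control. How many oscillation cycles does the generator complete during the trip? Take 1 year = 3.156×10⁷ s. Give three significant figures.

γ = 4.562
The oscillator's own cycle count is N = f × τ where τ is the proper time aboard the spacecraft. τ = Δt/γ = 15.14/4.562 = 3.319 years = 1.047×10⁸ s.
N = 2.26×10⁵ × 1.047×10⁸ = 2.367×10¹³.

N = 2.37×10¹³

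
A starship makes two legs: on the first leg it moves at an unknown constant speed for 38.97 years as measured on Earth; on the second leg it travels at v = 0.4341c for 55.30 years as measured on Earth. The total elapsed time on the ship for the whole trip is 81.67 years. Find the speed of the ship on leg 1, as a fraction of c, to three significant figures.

β = 0.576

Leg 1: speed unknown; τ_1 = 38.97/γ_1.
Leg 2: γ = 1/√(1 − 0.4341²) = 1/√0.8116 = 1.110; τ_2 = 55.30/1.110 = 49.82 years.
Total proper time: τ_1 + 49.82 = 81.67, so τ_1 = 81.67 − 49.82 = 31.85 years.
γ_1 = 38.97/31.85 = 1.223; β = √(1 − 1/γ²) = √0.3319.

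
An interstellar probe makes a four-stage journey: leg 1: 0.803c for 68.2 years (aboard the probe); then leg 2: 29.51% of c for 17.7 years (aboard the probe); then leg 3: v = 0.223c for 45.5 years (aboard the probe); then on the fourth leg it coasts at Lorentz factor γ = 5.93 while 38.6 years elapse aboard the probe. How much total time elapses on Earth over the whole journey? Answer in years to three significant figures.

Leg 1: γ = 1/√(1 − 0.803²) = 1/√0.3552 = 1.678; Δt_1 = 1.678 × 68.2 = 114.4 years.
Leg 2: β = 0.2951; γ = 1/√(1 − 0.2951²) = 1/√0.9129 = 1.047; Δt_2 = 1.047 × 17.7 = 18.52 years.
Leg 3: γ = 1/√(1 − 0.223²) = 1/√0.9503 = 1.026; Δt_3 = 1.026 × 45.5 = 46.68 years.
Leg 4: γ = 5.93; Δt_4 = 5.930 × 38.6 = 228.9 years.
Total: 114.4 + 18.52 + 46.68 + 228.9 years.

Δt = 409 years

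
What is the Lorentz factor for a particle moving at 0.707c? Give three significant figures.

γ = 1/√(1 − 0.707²) = 1/√0.5002 = 1.414

γ = 1.41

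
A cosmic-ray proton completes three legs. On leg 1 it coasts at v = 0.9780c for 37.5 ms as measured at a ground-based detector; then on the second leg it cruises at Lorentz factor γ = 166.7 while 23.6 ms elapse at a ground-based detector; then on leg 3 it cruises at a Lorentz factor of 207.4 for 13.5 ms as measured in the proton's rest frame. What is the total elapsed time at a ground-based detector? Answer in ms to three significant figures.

Leg 1: 37.5 ms is already measured at a ground-based detector.
Leg 2: 23.6 ms is already measured at a ground-based detector.
Leg 3: γ = 207.4; Δt_3 = 207.4 × 13.5 = 2800 ms.
Total: 37.50 + 23.60 + 2800 ms.

Δt = 2860 ms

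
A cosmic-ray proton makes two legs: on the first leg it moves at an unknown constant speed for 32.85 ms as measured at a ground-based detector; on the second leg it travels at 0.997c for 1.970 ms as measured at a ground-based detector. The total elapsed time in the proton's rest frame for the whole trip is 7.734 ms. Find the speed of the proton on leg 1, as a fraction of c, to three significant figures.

Leg 1: speed unknown; τ_1 = 32.85/γ_1.
Leg 2: γ = 1/√(1 − 0.997²) = 1/√0.005991 = 12.92; τ_2 = 1.970/12.92 = 0.1525 ms.
Total proper time: τ_1 + 0.1525 = 7.734, so τ_1 = 7.734 − 0.1525 = 7.582 ms.
γ_1 = 32.85/7.582 = 4.333; β = √(1 − 1/γ²) = √0.9467.

β = 0.973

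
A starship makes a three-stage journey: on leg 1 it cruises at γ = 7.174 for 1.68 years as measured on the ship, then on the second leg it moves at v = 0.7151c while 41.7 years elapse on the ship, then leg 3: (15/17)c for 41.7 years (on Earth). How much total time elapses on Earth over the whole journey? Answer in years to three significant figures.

Leg 1: γ = 7.174; Δt_1 = 7.174 × 1.68 = 12.05 years.
Leg 2: γ = 1/√(1 − 0.7151²) = 1/√0.4886 = 1.431; Δt_2 = 1.431 × 41.7 = 59.65 years.
Leg 3: 41.7 years is already measured on Earth.
Total: 12.05 + 59.65 + 41.70 years.

Δt = 113 years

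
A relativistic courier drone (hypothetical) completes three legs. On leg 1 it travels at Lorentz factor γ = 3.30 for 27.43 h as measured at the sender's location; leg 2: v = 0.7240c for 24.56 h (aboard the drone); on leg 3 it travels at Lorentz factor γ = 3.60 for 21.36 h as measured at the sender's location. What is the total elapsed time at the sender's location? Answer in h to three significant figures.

Leg 1: 27.43 h is already measured at the sender's location.
Leg 2: γ = 1/√(1 − 0.7240²) = 1/√0.4758 = 1.450; Δt_2 = 1.450 × 24.56 = 35.60 h.
Leg 3: 21.36 h is already measured at the sender's location.
Total: 27.43 + 35.60 + 21.36 h.

Δt = 84.4 h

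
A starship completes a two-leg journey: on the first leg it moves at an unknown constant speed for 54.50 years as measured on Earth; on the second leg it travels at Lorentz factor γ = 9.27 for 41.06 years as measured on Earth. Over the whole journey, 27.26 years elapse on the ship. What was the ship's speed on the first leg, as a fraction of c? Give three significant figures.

Leg 1: speed unknown; τ_1 = 54.50/γ_1.
Leg 2: γ = 9.27; τ_2 = 41.06/9.270 = 4.429 years.
Total proper time: τ_1 + 4.429 = 27.26, so τ_1 = 27.26 − 4.429 = 22.83 years.
γ_1 = 54.50/22.83 = 2.387; β = √(1 − 1/γ²) = √0.8245.

β = 0.908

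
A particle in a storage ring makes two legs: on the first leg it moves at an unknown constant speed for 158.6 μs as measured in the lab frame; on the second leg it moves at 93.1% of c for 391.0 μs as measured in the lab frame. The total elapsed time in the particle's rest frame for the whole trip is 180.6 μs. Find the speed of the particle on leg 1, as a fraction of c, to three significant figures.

Leg 1: speed unknown; τ_1 = 158.6/γ_1.
Leg 2: β = 0.931; γ = 1/√(1 − 0.931²) = 1/√0.1332 = 2.740; τ_2 = 391.0/2.740 = 142.7 μs.
Total proper time: τ_1 + 142.7 = 180.6, so τ_1 = 180.6 − 142.7 = 37.88 μs.
γ_1 = 158.6/37.88 = 4.187; β = √(1 − 1/γ²) = √0.9430.

β = 0.971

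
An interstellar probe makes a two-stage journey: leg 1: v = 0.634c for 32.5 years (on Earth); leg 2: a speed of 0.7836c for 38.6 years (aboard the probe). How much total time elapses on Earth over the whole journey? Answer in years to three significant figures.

Δt = 94.6 years

Leg 1: 32.5 years is already measured on Earth.
Leg 2: γ = 1/√(1 − 0.7836²) = 1/√0.3860 = 1.610; Δt_2 = 1.610 × 38.6 = 62.13 years.
Total: 32.50 + 62.13 years.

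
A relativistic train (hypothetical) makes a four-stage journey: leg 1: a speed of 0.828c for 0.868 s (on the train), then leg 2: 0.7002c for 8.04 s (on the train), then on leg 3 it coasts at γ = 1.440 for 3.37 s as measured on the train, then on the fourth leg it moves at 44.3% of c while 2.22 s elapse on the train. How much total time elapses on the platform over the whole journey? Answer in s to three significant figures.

Leg 1: γ = 1/√(1 − 0.828²) = 1/√0.3144 = 1.783; Δt_1 = 1.783 × 0.868 = 1.548 s.
Leg 2: γ = 1/√(1 − 0.7002²) = 1/√0.5097 = 1.401; Δt_2 = 1.401 × 8.04 = 11.26 s.
Leg 3: γ = 1.440; Δt_3 = 1.440 × 3.37 = 4.853 s.
Leg 4: β = 0.443; γ = 1/√(1 − 0.443²) = 1/√0.8038 = 1.115; Δt_4 = 1.115 × 2.22 = 2.476 s.
Total: 1.548 + 11.26 + 4.853 + 2.476 s.

Δt = 20.1 s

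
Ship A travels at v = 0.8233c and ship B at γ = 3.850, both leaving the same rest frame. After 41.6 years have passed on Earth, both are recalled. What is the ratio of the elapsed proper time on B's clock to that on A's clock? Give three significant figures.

A: γ = 1/√(1 − 0.8233²) = 1/√0.3222 = 1.762. B: γ = 3.850.
τ_A/τ_B = γ_B/γ_A = 3.850/1.762 = 2.185, so τ_B/τ_A = 0.4576.

τ_B/τ_A = 0.458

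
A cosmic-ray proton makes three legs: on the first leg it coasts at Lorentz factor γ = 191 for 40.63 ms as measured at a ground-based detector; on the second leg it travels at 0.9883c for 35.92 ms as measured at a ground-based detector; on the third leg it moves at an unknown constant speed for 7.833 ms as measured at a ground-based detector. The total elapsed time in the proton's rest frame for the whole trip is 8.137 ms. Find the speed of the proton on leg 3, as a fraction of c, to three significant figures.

Leg 1: γ = 191; τ_1 = 40.63/191.0 = 0.2127 ms.
Leg 2: γ = 1/√(1 − 0.9883²) = 1/√0.02326 = 6.556; τ_2 = 35.92/6.556 = 5.479 ms.
Leg 3: speed unknown; τ_3 = 7.833/γ_3.
Total proper time: 0.2127 + 5.479 + τ_3 = 8.137, so τ_3 = 8.137 − 5.691 = 2.446 ms.
γ_3 = 7.833/2.446 = 3.203; β = √(1 − 1/γ²) = √0.9025.

β = 0.950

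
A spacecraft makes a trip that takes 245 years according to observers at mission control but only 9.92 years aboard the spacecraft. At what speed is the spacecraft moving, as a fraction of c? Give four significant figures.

v = 0.9992c

The proper time is measured aboard the spacecraft (both events occur at the spacecraft's location); Δt is measured at mission control. γ = Δt/τ = 245/9.92 = 24.70.
β = √(1 − 1/γ²) = √(1 − 0.001639) = √0.9984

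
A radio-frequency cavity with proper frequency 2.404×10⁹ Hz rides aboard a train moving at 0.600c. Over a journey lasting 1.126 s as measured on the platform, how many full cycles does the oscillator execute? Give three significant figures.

N = 2.17×10⁹

γ = 1/√(1 − 0.600²) = 5/4 = 1.250
The oscillator's own cycle count is N = f × τ where τ is the proper time on the train. τ = Δt/γ = 1.126/1.250 = 0.9008 s = 9.008×10⁻¹ s.
N = 2.404×10⁹ × 9.008×10⁻¹ = 2.166×10⁹.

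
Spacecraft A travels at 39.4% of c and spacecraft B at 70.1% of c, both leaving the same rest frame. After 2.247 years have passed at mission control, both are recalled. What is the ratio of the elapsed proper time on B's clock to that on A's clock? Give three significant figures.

A: β = 0.394; γ = 1/√(1 − 0.394²) = 1/√0.8448 = 1.088. B: β = 0.701; γ = 1/√(1 − 0.701²) = 1/√0.5086 = 1.402.
τ_A/τ_B = γ_B/γ_A = 1.402/1.088 = 1.289, so τ_B/τ_A = 0.7759.

τ_B/τ_A = 0.776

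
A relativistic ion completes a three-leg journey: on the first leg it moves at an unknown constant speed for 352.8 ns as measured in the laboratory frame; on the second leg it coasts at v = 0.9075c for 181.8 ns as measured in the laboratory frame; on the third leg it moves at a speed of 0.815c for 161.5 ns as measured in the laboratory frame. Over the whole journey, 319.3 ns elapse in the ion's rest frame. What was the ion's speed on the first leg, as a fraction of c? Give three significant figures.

β = 0.906

Leg 1: speed unknown; τ_1 = 352.8/γ_1.
Leg 2: γ = 1/√(1 − 0.9075²) = 1/√0.1764 = 2.381; τ_2 = 181.8/2.381 = 76.37 ns.
Leg 3: γ = 1/√(1 − 0.815²) = 1/√0.3358 = 1.726; τ_3 = 161.5/1.726 = 93.58 ns.
Total proper time: τ_1 + 76.37 + 93.58 = 319.3, so τ_1 = 319.3 − 169.9 = 149.4 ns.
γ_1 = 352.8/149.4 = 2.362; β = √(1 − 1/γ²) = √0.8208.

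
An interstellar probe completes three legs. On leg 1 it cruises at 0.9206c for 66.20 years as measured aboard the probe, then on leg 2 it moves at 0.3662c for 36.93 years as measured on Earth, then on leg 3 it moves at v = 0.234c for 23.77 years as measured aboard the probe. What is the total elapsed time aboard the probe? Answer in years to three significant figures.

Leg 1: 66.20 years is already measured aboard the probe.
Leg 2: γ = 1/√(1 − 0.3662²) = 1/√0.8659 = 1.075; τ_2 = 36.93/1.075 = 34.36 years.
Leg 3: 23.77 years is already measured aboard the probe.
Total: 66.20 + 34.36 + 23.77 years.

τ = 124 years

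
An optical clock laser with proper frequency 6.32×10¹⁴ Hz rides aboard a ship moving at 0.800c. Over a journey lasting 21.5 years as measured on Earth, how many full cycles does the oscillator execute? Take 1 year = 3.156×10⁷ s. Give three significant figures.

N = 2.57×10²³

γ = 1/√(1 − 0.800²) = 5/3 ≈ 1.667
The oscillator's own cycle count is N = f × τ where τ is the proper time on the ship. τ = Δt/γ = 21.5/1.667 = 12.90 years = 4.071×10⁸ s.
N = 6.32×10¹⁴ × 4.071×10⁸ = 2.573×10²³.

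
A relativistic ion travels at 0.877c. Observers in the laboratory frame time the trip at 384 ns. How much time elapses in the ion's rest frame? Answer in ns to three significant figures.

τ = 185 ns

γ = 1/√(1 − 0.877²) = 1/√0.2309 = 2.081
The interval measured in the laboratory frame is the dilated one; the clock in the ion's rest frame measures the proper time τ = Δt/γ = 384/2.081 ns.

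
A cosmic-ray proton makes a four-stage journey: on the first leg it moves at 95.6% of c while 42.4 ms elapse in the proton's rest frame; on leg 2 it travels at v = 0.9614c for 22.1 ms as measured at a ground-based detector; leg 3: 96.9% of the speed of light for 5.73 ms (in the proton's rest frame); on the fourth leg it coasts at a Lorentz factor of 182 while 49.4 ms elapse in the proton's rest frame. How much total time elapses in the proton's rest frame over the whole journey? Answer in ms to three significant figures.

τ = 104 ms

Leg 1: 42.4 ms is already measured in the proton's rest frame.
Leg 2: γ = 1/√(1 − 0.9614²) = 1/√0.07571 = 3.634; τ_2 = 22.1/3.634 = 6.081 ms.
Leg 3: 5.73 ms is already measured in the proton's rest frame.
Leg 4: 49.4 ms is already measured in the proton's rest frame.
Total: 42.40 + 6.081 + 5.730 + 49.40 ms.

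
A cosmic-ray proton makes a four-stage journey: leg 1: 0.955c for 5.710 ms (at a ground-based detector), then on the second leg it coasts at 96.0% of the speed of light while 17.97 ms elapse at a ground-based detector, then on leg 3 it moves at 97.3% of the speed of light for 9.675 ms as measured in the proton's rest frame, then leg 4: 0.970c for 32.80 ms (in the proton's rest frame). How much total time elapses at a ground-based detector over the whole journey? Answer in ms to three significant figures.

Leg 1: 5.710 ms is already measured at a ground-based detector.
Leg 2: 17.97 ms is already measured at a ground-based detector.
Leg 3: β = 0.973; γ = 1/√(1 − 0.973²) = 1/√0.05327 = 4.333; Δt_3 = 4.333 × 9.675 = 41.92 ms.
Leg 4: γ = 1/√(1 − 0.970²) = 1/√0.05910 = 4.113; Δt_4 = 4.113 × 32.80 = 134.9 ms.
Total: 5.710 + 17.97 + 41.92 + 134.9 ms.

Δt = 201 ms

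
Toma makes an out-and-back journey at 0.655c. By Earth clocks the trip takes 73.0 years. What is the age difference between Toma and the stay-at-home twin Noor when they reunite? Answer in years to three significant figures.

γ = 1/√(1 − 0.655²) = 1/√0.5710 = 1.323
Toma's elapsed proper time: τ = 73.0/1.323 = 55.16 years.
Age gap = Δt − τ = 73.0 − 55.16 years.

Δt − τ = 17.8 years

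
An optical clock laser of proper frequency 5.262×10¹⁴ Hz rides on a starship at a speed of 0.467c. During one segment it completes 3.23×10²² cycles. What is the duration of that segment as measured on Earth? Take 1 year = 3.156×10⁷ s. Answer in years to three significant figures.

Δt = 2.20 years

γ = 1/√(1 − 0.467²) = 1/√0.7819 = 1.131
Proper time for N cycles: τ = N/f = 3.23×10²²/(5.262×10¹⁴) = 6.138×10⁷ s = 1.945 years.
Lab-frame duration Δt = γτ = 1.131 × 1.945 = 2.200 years.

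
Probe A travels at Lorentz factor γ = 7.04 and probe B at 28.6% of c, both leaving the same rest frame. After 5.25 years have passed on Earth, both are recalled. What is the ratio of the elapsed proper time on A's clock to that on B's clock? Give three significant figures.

A: γ = 7.04. B: β = 0.286; γ = 1/√(1 − 0.286²) = 1/√0.9182 = 1.044.
τ_A/τ_B = γ_B/γ_A = 1.044/7.040 = 0.1482, so τ_A/τ_B = 0.1482.

τ_A/τ_B = 0.148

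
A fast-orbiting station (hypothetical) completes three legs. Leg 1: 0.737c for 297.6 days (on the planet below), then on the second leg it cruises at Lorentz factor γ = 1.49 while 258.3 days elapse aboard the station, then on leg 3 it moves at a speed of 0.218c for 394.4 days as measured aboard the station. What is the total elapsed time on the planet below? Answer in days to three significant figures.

Leg 1: 297.6 days is already measured on the planet below.
Leg 2: γ = 1.49; Δt_2 = 1.490 × 258.3 = 384.9 days.
Leg 3: γ = 1/√(1 − 0.218²) = 1/√0.9525 = 1.025; Δt_3 = 1.025 × 394.4 = 404.1 days.
Total: 297.6 + 384.9 + 404.1 days.

Δt = 1090 days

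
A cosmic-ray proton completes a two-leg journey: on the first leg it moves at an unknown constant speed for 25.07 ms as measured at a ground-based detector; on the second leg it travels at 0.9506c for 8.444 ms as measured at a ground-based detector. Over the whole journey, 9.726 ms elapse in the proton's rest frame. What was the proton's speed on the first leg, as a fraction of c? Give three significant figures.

Leg 1: speed unknown; τ_1 = 25.07/γ_1.
Leg 2: γ = 1/√(1 − 0.9506²) = 1/√0.09636 = 3.221; τ_2 = 8.444/3.221 = 2.621 ms.
Total proper time: τ_1 + 2.621 = 9.726, so τ_1 = 9.726 − 2.621 = 7.105 ms.
γ_1 = 25.07/7.105 = 3.529; β = √(1 − 1/γ²) = √0.9197.

β = 0.959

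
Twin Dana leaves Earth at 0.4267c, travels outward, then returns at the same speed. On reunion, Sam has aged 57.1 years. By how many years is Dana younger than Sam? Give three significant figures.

γ = 1/√(1 − 0.4267²) = 1/√0.8179 = 1.106
Dana's elapsed proper time: τ = 57.1/1.106 = 51.64 years.
Age gap = Δt − τ = 57.1 − 51.64 years.

Δt − τ = 5.46 years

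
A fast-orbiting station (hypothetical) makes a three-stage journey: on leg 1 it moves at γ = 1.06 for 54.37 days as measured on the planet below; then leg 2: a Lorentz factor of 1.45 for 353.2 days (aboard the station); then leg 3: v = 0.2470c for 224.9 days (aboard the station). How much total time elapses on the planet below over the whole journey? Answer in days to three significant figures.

Δt = 799 days

Leg 1: 54.37 days is already measured on the planet below.
Leg 2: γ = 1.45; Δt_2 = 1.450 × 353.2 = 512.1 days.
Leg 3: γ = 1/√(1 − 0.2470²) = 1/√0.9390 = 1.032; Δt_3 = 1.032 × 224.9 = 232.1 days.
Total: 54.37 + 512.1 + 232.1 days.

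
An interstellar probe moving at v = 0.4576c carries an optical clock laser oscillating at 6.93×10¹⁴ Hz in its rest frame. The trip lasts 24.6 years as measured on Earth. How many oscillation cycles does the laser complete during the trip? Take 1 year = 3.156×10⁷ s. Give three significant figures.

N = 4.78×10²³

γ = 1/√(1 − 0.4576²) = 1/√0.7906 = 1.125
The oscillator's own cycle count is N = f × τ where τ is the proper time aboard the probe. τ = Δt/γ = 24.6/1.125 = 21.87 years = 6.903×10⁸ s.
N = 6.93×10¹⁴ × 6.903×10⁸ = 4.784×10²³.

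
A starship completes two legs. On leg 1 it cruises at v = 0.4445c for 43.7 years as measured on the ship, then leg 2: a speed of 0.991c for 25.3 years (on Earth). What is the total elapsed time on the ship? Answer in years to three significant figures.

τ = 47.1 years

Leg 1: 43.7 years is already measured on the ship.
Leg 2: γ = 1/√(1 − 0.991²) = 1/√0.01792 = 7.470; τ_2 = 25.3/7.470 = 3.387 years.
Total: 43.70 + 3.387 years.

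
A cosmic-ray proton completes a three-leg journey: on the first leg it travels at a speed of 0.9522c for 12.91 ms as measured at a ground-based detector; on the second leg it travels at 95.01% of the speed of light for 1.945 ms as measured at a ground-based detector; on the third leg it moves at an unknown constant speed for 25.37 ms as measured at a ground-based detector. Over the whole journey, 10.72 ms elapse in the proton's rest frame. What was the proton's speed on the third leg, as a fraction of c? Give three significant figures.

Leg 1: γ = 1/√(1 − 0.9522²) = 1/√0.09332 = 3.274; τ_1 = 12.91/3.274 = 3.944 ms.
Leg 2: β = 0.9501; γ = 1/√(1 − 0.9501²) = 1/√0.09731 = 3.206; τ_2 = 1.945/3.206 = 0.6067 ms.
Leg 3: speed unknown; τ_3 = 25.37/γ_3.
Total proper time: 3.944 + 0.6067 + τ_3 = 10.72, so τ_3 = 10.72 − 4.550 = 6.170 ms.
γ_3 = 25.37/6.170 = 4.112; β = √(1 − 1/γ²) = √0.9409.

β = 0.970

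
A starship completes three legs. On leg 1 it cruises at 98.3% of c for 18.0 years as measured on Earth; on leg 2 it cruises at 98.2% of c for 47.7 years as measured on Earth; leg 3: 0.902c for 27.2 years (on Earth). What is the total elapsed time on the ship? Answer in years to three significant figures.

τ = 24.1 years

Leg 1: β = 0.983; γ = 1/√(1 − 0.983²) = 1/√0.03371 = 5.446; τ_1 = 18.0/5.446 = 3.305 years.
Leg 2: β = 0.982; γ = 1/√(1 − 0.982²) = 1/√0.03568 = 5.294; τ_2 = 47.7/5.294 = 9.010 years.
Leg 3: γ = 1/√(1 − 0.902²) = 1/√0.1864 = 2.316; τ_3 = 27.2/2.316 = 11.74 years.
Total: 3.305 + 9.010 + 11.74 years.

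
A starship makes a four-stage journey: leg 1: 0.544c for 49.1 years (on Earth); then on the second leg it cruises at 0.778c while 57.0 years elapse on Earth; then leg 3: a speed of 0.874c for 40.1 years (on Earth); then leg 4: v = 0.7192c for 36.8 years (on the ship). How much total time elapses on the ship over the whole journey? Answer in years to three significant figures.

τ = 133 years

Leg 1: γ = 1/√(1 − 0.544²) = 1/√0.7041 = 1.192; τ_1 = 49.1/1.192 = 41.20 years.
Leg 2: γ = 1/√(1 − 0.778²) = 1/√0.3947 = 1.592; τ_2 = 57.0/1.592 = 35.81 years.
Leg 3: γ = 1/√(1 − 0.874²) = 1/√0.2361 = 2.058; τ_3 = 40.1/2.058 = 19.49 years.
Leg 4: 36.8 years is already measured on the ship.
Total: 41.20 + 35.81 + 19.49 + 36.80 years.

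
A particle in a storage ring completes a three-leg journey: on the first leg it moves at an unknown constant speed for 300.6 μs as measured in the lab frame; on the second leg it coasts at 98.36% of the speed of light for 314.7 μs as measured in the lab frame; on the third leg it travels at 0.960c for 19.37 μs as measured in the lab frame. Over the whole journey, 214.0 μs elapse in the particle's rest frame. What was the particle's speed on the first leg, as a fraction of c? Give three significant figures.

β = 0.863

Leg 1: speed unknown; τ_1 = 300.6/γ_1.
Leg 2: β = 0.9836; γ = 1/√(1 − 0.9836²) = 1/√0.03253 = 5.544; τ_2 = 314.7/5.544 = 56.76 μs.
Leg 3: γ = 1/√(1 − 0.960²) = 25/7 ≈ 3.571; τ_3 = 19.37/3.571 = 5.424 μs.
Total proper time: τ_1 + 56.76 + 5.424 = 214.0, so τ_1 = 214.0 − 62.18 = 151.8 μs.
γ_1 = 300.6/151.8 = 1.980; β = √(1 − 1/γ²) = √0.7449.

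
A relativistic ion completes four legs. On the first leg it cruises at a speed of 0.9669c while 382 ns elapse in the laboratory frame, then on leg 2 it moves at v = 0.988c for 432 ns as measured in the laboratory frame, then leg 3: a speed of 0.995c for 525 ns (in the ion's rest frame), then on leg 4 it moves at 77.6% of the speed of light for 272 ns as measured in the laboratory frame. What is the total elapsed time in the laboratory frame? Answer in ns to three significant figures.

Leg 1: 382 ns is already measured in the laboratory frame.
Leg 2: 432 ns is already measured in the laboratory frame.
Leg 3: γ = 1/√(1 − 0.995²) = 1/√0.009975 = 10.01; Δt_3 = 10.01 × 525 = 5257 ns.
Leg 4: 272 ns is already measured in the laboratory frame.
Total: 382.0 + 432.0 + 5257 + 272.0 ns.

Δt = 6340 ns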